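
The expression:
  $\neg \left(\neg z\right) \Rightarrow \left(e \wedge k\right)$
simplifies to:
$\left(e \wedge k\right) \vee \neg z$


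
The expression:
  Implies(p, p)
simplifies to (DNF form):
True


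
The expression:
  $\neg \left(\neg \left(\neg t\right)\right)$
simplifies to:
$\neg t$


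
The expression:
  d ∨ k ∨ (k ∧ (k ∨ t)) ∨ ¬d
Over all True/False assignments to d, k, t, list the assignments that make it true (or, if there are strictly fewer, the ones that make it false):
is always true.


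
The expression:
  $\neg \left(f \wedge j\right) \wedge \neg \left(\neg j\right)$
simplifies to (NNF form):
$j \wedge \neg f$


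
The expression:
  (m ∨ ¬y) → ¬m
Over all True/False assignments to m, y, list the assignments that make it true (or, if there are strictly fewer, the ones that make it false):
is true only for:
  m=False, y=False;
  m=False, y=True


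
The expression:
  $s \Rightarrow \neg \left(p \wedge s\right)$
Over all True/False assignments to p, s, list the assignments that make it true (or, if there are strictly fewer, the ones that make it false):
is false only for:
  p=True, s=True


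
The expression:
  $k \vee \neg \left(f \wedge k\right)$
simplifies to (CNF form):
$\text{True}$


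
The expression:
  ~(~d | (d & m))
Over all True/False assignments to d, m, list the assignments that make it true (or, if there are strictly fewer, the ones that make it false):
is true only for:
  d=True, m=False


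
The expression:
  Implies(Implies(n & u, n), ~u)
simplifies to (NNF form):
~u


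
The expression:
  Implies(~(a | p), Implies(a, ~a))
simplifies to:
True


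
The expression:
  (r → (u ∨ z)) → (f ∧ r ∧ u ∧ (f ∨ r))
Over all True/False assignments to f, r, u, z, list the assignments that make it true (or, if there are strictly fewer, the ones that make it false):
is true only for:
  f=False, r=True, u=False, z=False;
  f=True, r=True, u=False, z=False;
  f=True, r=True, u=True, z=False;
  f=True, r=True, u=True, z=True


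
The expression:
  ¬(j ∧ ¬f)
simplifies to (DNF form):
f ∨ ¬j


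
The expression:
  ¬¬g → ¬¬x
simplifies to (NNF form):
x ∨ ¬g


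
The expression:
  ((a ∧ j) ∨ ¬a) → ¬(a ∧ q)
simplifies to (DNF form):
¬a ∨ ¬j ∨ ¬q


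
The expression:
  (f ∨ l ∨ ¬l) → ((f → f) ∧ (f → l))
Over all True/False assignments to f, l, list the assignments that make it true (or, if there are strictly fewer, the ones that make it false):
is false only for:
  f=True, l=False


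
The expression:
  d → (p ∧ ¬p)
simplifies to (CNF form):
¬d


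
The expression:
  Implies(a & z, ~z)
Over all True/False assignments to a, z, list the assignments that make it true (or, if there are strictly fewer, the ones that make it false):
is false only for:
  a=True, z=True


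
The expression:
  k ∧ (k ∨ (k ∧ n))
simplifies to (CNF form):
k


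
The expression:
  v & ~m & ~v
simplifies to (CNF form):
False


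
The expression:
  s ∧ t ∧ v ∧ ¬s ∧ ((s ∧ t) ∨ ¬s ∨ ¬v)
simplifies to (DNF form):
False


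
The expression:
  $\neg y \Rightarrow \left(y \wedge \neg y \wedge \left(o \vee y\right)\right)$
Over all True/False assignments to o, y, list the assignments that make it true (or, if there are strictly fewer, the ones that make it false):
is true only for:
  o=False, y=True;
  o=True, y=True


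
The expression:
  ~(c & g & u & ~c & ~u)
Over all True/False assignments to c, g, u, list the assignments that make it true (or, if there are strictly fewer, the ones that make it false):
is always true.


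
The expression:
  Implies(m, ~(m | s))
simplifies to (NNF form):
~m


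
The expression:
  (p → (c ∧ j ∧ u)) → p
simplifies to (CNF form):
p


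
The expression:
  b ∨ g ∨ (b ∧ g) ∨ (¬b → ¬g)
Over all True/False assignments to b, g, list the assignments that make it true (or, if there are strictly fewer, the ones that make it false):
is always true.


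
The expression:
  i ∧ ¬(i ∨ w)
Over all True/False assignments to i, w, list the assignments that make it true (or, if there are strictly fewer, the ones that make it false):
is never true.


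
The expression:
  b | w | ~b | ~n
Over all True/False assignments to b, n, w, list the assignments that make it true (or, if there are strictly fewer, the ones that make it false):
is always true.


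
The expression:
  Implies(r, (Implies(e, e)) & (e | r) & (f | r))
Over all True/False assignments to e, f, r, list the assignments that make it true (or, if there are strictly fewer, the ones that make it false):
is always true.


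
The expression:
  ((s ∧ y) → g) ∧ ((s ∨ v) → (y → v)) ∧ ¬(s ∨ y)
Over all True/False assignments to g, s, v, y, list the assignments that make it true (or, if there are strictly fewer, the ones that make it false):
is true only for:
  g=False, s=False, v=False, y=False;
  g=False, s=False, v=True, y=False;
  g=True, s=False, v=False, y=False;
  g=True, s=False, v=True, y=False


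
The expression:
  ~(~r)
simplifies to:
r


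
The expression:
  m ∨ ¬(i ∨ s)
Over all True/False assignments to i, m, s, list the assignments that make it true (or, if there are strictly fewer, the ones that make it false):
is false only for:
  i=False, m=False, s=True;
  i=True, m=False, s=False;
  i=True, m=False, s=True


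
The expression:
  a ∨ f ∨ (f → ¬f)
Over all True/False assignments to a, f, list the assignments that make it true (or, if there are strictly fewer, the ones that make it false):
is always true.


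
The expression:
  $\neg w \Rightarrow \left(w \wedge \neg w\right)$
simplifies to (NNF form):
$w$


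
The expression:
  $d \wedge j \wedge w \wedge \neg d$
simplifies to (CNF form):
$\text{False}$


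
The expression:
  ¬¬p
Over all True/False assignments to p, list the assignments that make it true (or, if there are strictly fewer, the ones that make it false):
is true only for:
  p=True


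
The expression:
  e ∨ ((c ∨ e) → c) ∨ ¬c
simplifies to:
True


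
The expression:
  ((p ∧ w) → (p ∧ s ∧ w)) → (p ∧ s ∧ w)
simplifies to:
p ∧ w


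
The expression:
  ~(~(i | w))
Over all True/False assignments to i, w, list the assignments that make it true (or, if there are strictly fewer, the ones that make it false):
is false only for:
  i=False, w=False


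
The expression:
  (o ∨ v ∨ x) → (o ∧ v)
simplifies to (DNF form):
(o ∧ v) ∨ (¬o ∧ ¬v ∧ ¬x)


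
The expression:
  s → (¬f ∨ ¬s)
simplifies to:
¬f ∨ ¬s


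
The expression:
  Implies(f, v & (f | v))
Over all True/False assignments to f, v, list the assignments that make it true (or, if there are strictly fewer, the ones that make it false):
is false only for:
  f=True, v=False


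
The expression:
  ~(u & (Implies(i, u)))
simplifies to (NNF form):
~u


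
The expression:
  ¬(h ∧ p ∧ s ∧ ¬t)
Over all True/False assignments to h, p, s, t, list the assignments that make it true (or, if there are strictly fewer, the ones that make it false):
is false only for:
  h=True, p=True, s=True, t=False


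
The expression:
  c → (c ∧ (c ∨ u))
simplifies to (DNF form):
True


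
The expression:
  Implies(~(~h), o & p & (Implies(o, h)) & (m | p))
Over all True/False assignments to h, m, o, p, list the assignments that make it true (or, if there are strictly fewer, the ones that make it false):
is false only for:
  h=True, m=False, o=False, p=False;
  h=True, m=False, o=False, p=True;
  h=True, m=False, o=True, p=False;
  h=True, m=True, o=False, p=False;
  h=True, m=True, o=False, p=True;
  h=True, m=True, o=True, p=False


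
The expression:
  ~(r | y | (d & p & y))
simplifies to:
~r & ~y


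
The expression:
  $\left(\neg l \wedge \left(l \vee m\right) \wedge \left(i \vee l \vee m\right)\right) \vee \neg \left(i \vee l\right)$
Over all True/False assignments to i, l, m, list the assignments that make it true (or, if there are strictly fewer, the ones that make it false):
is true only for:
  i=False, l=False, m=False;
  i=False, l=False, m=True;
  i=True, l=False, m=True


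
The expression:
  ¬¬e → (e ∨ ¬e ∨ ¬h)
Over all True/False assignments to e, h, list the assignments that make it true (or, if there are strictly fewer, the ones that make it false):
is always true.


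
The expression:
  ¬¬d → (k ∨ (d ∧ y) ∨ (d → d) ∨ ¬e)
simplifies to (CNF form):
True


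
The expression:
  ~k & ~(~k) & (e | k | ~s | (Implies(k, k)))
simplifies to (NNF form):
False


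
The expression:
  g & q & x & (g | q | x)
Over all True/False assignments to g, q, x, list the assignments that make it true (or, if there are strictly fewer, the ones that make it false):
is true only for:
  g=True, q=True, x=True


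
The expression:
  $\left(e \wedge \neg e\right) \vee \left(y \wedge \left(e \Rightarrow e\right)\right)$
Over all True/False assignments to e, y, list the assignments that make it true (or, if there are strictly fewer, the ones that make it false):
is true only for:
  e=False, y=True;
  e=True, y=True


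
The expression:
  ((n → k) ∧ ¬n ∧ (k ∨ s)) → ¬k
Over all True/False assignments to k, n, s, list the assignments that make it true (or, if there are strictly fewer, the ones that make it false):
is false only for:
  k=True, n=False, s=False;
  k=True, n=False, s=True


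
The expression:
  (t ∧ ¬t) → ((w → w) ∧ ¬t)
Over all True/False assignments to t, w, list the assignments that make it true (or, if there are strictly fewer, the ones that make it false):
is always true.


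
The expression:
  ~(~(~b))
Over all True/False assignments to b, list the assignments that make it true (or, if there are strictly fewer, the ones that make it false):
is true only for:
  b=False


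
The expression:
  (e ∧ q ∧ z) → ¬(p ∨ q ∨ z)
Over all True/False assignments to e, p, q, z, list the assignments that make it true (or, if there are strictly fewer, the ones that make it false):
is false only for:
  e=True, p=False, q=True, z=True;
  e=True, p=True, q=True, z=True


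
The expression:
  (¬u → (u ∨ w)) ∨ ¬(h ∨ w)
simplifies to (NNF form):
u ∨ w ∨ ¬h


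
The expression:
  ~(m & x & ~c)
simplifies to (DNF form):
c | ~m | ~x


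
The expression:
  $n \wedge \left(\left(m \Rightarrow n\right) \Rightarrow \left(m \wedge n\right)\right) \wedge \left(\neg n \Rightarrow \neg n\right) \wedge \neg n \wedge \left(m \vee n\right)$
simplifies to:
$\text{False}$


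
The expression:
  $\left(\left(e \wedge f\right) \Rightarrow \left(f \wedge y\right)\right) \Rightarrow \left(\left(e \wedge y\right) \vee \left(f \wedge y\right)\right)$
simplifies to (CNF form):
$\left(e \vee f\right) \wedge \left(e \vee y\right) \wedge \left(f \vee y\right)$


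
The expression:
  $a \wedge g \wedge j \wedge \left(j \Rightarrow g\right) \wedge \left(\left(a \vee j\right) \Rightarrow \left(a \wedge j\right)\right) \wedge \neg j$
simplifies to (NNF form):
$\text{False}$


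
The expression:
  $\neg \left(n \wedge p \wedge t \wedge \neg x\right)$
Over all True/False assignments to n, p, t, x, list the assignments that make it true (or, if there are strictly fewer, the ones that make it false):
is false only for:
  n=True, p=True, t=True, x=False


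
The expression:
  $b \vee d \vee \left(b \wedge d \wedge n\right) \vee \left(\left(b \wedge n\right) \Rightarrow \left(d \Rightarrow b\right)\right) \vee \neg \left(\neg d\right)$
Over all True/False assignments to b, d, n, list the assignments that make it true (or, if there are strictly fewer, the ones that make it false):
is always true.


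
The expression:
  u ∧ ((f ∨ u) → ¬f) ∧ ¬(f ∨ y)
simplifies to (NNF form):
u ∧ ¬f ∧ ¬y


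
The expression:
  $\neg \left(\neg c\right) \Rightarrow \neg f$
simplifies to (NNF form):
$\neg c \vee \neg f$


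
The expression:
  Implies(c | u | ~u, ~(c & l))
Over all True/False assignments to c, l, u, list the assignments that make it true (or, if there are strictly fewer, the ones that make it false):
is false only for:
  c=True, l=True, u=False;
  c=True, l=True, u=True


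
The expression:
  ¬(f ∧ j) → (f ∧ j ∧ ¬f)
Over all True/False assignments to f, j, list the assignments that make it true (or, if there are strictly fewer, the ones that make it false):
is true only for:
  f=True, j=True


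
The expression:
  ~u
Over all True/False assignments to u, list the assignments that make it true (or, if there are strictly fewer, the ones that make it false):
is true only for:
  u=False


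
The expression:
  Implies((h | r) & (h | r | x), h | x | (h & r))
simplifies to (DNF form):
h | x | ~r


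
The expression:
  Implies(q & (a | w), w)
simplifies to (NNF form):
w | ~a | ~q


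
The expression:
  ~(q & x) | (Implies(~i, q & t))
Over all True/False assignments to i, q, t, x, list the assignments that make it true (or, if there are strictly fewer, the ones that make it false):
is false only for:
  i=False, q=True, t=False, x=True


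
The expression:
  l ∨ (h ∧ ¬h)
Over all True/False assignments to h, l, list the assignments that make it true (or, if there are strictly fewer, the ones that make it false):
is true only for:
  h=False, l=True;
  h=True, l=True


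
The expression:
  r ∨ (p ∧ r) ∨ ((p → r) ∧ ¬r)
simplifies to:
r ∨ ¬p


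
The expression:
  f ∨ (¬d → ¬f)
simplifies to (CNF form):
True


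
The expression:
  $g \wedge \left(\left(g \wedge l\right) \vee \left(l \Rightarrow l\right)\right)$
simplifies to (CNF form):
$g$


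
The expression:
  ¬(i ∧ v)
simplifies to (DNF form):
¬i ∨ ¬v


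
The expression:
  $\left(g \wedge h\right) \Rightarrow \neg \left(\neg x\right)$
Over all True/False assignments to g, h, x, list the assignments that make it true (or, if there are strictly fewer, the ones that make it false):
is false only for:
  g=True, h=True, x=False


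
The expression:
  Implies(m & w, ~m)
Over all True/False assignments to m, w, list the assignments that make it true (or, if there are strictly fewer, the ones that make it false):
is false only for:
  m=True, w=True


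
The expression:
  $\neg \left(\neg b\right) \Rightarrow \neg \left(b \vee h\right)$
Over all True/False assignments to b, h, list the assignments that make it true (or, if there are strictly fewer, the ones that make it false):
is true only for:
  b=False, h=False;
  b=False, h=True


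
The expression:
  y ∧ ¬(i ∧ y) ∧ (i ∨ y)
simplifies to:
y ∧ ¬i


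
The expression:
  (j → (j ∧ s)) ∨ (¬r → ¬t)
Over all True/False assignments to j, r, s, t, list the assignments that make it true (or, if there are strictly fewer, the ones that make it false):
is false only for:
  j=True, r=False, s=False, t=True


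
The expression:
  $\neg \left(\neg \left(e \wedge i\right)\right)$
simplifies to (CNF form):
$e \wedge i$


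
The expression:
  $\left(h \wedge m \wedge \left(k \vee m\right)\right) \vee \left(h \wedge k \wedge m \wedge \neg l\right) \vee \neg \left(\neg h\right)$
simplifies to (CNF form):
$h$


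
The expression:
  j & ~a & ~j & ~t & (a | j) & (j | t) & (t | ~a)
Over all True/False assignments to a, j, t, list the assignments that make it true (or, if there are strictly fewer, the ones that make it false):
is never true.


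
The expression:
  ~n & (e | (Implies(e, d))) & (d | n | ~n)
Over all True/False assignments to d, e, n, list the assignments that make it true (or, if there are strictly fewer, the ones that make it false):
is true only for:
  d=False, e=False, n=False;
  d=False, e=True, n=False;
  d=True, e=False, n=False;
  d=True, e=True, n=False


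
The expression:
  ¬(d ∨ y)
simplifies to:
¬d ∧ ¬y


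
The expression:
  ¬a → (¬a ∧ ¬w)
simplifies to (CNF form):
a ∨ ¬w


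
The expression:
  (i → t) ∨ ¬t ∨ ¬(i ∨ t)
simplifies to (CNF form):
True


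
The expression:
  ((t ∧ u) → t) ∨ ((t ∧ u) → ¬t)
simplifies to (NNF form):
True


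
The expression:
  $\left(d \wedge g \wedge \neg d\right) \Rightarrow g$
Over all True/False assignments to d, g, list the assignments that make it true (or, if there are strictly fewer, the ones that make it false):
is always true.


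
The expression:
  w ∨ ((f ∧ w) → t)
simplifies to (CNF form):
True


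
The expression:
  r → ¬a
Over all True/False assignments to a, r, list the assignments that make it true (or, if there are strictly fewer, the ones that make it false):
is false only for:
  a=True, r=True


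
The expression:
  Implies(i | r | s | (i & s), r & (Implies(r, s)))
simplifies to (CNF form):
(r | ~i) & (r | ~s) & (s | ~r)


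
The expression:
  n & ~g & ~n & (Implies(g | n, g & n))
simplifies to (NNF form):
False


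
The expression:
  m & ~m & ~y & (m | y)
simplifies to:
False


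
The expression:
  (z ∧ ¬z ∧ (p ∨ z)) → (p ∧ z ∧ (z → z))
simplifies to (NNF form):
True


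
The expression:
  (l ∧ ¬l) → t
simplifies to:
True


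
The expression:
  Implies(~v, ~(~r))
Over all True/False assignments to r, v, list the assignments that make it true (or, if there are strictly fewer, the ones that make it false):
is false only for:
  r=False, v=False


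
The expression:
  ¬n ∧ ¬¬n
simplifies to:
False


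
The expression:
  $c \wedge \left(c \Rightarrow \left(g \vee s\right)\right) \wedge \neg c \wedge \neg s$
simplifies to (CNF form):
$\text{False}$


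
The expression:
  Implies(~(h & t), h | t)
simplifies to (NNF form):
h | t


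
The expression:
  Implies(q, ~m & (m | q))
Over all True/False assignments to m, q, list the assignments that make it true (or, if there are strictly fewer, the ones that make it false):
is false only for:
  m=True, q=True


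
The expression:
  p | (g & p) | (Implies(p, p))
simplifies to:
True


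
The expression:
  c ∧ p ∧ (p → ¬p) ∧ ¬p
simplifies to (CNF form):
False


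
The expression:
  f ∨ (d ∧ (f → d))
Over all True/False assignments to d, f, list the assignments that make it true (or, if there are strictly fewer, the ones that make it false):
is false only for:
  d=False, f=False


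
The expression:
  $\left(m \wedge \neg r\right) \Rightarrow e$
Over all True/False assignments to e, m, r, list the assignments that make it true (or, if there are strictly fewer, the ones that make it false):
is false only for:
  e=False, m=True, r=False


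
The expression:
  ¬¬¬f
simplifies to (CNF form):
¬f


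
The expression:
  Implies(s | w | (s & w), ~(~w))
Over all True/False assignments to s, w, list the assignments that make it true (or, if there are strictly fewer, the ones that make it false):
is false only for:
  s=True, w=False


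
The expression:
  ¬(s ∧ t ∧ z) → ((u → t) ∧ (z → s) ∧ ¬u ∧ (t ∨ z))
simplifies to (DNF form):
(s ∧ t ∧ z) ∨ (s ∧ z ∧ ¬u) ∨ (t ∧ ¬u ∧ ¬z)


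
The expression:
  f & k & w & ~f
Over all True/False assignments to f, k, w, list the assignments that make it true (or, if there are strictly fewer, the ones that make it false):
is never true.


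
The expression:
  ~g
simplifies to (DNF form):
~g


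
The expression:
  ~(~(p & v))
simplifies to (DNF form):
p & v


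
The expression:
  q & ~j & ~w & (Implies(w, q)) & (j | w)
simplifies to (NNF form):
False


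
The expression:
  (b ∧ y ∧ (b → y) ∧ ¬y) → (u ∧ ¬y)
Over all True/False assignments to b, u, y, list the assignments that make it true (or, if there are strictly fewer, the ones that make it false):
is always true.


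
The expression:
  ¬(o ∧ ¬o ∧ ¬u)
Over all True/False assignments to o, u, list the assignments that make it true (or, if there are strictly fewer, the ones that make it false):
is always true.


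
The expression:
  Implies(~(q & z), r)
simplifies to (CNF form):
(q | r) & (r | z)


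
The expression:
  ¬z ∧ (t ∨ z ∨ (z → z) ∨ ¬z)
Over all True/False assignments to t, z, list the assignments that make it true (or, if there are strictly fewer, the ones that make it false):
is true only for:
  t=False, z=False;
  t=True, z=False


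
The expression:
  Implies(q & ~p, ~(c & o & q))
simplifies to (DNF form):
p | ~c | ~o | ~q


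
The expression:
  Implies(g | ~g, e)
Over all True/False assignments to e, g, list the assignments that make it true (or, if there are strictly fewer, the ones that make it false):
is true only for:
  e=True, g=False;
  e=True, g=True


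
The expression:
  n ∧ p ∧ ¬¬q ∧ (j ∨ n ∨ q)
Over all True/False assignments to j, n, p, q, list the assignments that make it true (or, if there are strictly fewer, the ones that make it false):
is true only for:
  j=False, n=True, p=True, q=True;
  j=True, n=True, p=True, q=True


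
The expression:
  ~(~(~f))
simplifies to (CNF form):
~f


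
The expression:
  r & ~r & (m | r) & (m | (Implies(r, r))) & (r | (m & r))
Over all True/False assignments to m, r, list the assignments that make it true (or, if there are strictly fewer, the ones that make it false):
is never true.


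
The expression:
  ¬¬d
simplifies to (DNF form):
d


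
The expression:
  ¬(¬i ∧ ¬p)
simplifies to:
i ∨ p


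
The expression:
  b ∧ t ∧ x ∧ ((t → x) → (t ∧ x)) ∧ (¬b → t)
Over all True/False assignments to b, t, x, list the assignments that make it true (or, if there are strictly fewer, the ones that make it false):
is true only for:
  b=True, t=True, x=True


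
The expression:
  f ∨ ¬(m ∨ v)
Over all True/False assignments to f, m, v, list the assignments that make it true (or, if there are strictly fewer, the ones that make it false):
is false only for:
  f=False, m=False, v=True;
  f=False, m=True, v=False;
  f=False, m=True, v=True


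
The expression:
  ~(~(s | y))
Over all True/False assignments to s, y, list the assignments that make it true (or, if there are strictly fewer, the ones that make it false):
is false only for:
  s=False, y=False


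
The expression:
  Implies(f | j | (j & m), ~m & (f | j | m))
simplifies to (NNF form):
~m | (~f & ~j)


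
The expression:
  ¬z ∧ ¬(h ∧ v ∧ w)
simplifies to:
¬z ∧ (¬h ∨ ¬v ∨ ¬w)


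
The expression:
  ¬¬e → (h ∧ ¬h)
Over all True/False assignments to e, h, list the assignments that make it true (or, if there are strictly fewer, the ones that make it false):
is true only for:
  e=False, h=False;
  e=False, h=True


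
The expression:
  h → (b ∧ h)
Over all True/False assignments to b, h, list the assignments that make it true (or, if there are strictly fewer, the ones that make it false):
is false only for:
  b=False, h=True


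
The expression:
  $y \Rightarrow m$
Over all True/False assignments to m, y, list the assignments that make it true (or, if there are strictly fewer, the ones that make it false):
is false only for:
  m=False, y=True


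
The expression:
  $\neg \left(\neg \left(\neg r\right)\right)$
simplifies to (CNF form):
$\neg r$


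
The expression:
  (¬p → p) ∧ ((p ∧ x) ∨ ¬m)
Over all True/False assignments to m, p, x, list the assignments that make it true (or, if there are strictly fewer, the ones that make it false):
is true only for:
  m=False, p=True, x=False;
  m=False, p=True, x=True;
  m=True, p=True, x=True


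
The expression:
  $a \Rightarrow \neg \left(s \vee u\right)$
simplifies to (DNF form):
$\left(\neg s \wedge \neg u\right) \vee \neg a$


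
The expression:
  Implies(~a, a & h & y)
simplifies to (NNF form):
a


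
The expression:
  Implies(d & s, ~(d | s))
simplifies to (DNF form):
~d | ~s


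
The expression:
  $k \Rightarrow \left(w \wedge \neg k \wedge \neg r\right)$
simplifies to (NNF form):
$\neg k$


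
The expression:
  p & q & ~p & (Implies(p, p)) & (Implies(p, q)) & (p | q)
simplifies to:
False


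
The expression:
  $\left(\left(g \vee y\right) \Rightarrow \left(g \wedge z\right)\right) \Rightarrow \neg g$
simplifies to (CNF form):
$\neg g \vee \neg z$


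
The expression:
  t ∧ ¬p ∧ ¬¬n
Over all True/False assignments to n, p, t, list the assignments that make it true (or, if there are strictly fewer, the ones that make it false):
is true only for:
  n=True, p=False, t=True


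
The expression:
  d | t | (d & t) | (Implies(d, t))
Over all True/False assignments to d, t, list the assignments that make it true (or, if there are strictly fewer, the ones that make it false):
is always true.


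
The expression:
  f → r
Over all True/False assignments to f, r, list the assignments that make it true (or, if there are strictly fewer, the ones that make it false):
is false only for:
  f=True, r=False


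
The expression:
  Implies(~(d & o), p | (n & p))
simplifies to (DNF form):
p | (d & o)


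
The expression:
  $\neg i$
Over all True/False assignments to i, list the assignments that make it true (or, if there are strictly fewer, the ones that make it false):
is true only for:
  i=False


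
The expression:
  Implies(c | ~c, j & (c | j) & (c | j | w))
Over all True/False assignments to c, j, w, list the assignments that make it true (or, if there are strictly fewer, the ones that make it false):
is true only for:
  c=False, j=True, w=False;
  c=False, j=True, w=True;
  c=True, j=True, w=False;
  c=True, j=True, w=True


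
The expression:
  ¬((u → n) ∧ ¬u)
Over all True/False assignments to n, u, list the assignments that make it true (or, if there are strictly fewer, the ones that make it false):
is true only for:
  n=False, u=True;
  n=True, u=True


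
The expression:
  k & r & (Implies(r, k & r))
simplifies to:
k & r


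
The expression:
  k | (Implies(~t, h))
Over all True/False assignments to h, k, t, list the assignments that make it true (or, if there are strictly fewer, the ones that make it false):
is false only for:
  h=False, k=False, t=False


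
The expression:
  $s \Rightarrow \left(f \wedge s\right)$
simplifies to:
$f \vee \neg s$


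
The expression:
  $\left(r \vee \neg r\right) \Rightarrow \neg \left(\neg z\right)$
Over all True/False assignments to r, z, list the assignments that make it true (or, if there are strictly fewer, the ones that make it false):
is true only for:
  r=False, z=True;
  r=True, z=True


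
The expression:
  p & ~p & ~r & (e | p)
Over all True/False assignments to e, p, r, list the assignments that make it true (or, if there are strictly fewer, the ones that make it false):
is never true.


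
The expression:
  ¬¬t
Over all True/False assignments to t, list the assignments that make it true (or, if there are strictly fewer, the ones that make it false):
is true only for:
  t=True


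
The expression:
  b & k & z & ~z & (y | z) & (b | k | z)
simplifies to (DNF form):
False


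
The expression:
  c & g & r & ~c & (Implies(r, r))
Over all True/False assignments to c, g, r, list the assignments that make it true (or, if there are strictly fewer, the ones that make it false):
is never true.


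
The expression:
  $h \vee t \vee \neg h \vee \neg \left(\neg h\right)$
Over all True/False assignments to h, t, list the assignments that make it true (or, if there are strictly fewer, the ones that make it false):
is always true.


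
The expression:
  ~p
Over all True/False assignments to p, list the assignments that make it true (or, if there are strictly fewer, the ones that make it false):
is true only for:
  p=False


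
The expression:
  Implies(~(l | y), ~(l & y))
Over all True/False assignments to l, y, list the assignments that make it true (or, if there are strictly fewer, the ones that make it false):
is always true.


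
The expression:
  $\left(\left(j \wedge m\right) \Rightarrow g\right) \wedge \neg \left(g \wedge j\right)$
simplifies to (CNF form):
$\left(\neg g \vee \neg j\right) \wedge \left(\neg j \vee \neg m\right)$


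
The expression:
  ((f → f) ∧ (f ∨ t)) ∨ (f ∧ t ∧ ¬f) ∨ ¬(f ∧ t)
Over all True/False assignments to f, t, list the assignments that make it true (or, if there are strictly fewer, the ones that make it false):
is always true.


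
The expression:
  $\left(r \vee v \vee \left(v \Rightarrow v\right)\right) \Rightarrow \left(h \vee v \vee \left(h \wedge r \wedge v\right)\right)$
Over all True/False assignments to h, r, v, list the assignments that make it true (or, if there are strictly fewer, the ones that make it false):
is false only for:
  h=False, r=False, v=False;
  h=False, r=True, v=False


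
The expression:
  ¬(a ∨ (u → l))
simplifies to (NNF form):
u ∧ ¬a ∧ ¬l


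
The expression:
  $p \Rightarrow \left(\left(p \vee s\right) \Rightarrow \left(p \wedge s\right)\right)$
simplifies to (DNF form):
$s \vee \neg p$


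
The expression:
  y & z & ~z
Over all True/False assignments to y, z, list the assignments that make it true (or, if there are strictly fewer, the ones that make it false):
is never true.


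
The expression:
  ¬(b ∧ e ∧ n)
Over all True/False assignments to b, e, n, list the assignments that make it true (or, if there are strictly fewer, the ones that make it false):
is false only for:
  b=True, e=True, n=True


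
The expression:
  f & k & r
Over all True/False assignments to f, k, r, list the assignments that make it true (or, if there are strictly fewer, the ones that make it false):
is true only for:
  f=True, k=True, r=True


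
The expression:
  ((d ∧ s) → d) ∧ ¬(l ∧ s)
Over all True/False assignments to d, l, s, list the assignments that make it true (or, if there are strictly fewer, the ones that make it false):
is false only for:
  d=False, l=True, s=True;
  d=True, l=True, s=True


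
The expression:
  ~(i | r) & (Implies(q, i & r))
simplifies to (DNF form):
~i & ~q & ~r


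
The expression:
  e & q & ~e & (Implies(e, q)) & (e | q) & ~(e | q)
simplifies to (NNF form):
False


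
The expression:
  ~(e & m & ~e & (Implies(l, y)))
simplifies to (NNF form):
True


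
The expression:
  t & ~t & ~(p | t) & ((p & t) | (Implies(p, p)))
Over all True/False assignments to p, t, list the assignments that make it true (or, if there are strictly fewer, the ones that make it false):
is never true.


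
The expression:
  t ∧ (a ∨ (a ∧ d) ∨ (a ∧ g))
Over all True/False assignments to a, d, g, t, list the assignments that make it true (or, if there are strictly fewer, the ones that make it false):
is true only for:
  a=True, d=False, g=False, t=True;
  a=True, d=False, g=True, t=True;
  a=True, d=True, g=False, t=True;
  a=True, d=True, g=True, t=True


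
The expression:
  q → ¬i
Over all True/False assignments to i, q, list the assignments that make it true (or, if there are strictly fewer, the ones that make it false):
is false only for:
  i=True, q=True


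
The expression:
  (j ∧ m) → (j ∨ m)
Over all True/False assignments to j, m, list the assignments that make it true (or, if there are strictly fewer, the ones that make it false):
is always true.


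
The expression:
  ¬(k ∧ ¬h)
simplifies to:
h ∨ ¬k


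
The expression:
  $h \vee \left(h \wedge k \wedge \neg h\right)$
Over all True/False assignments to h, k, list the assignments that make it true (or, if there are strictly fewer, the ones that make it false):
is true only for:
  h=True, k=False;
  h=True, k=True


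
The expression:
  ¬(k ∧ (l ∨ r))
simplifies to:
(¬l ∧ ¬r) ∨ ¬k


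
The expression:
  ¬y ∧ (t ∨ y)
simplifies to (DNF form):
t ∧ ¬y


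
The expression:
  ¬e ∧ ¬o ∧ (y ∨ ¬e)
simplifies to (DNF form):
¬e ∧ ¬o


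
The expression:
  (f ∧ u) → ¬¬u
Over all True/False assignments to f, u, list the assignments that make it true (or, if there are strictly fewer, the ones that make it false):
is always true.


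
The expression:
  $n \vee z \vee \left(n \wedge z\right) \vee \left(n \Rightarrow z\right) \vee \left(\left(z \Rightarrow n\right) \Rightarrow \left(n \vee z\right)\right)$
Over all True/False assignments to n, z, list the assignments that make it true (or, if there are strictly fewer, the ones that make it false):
is always true.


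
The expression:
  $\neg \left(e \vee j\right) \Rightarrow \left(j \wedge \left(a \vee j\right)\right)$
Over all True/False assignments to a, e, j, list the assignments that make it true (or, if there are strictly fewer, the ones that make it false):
is false only for:
  a=False, e=False, j=False;
  a=True, e=False, j=False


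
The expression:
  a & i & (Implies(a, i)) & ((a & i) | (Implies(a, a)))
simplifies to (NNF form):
a & i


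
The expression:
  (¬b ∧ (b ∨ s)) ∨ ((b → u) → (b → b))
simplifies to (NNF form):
True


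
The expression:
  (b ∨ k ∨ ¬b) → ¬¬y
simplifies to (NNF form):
y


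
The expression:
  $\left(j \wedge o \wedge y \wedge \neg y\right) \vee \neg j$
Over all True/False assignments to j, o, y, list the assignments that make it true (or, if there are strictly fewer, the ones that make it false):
is true only for:
  j=False, o=False, y=False;
  j=False, o=False, y=True;
  j=False, o=True, y=False;
  j=False, o=True, y=True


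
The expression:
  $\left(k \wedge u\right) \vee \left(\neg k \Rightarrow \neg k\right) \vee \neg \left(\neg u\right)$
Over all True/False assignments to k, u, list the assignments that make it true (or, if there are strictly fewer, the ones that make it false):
is always true.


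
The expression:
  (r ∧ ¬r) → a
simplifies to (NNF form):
True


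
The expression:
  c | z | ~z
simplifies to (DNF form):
True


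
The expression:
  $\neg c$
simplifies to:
$\neg c$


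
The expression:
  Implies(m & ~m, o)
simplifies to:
True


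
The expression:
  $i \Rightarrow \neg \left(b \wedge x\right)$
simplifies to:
$\neg b \vee \neg i \vee \neg x$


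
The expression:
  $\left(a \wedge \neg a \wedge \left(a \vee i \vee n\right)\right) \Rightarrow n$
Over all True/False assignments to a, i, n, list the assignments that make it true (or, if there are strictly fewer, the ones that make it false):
is always true.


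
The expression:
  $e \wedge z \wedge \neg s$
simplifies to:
$e \wedge z \wedge \neg s$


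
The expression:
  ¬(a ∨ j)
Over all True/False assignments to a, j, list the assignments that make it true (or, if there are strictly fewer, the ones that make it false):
is true only for:
  a=False, j=False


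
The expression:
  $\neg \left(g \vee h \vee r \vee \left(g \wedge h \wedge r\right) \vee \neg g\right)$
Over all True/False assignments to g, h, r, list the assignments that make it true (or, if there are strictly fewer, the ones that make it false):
is never true.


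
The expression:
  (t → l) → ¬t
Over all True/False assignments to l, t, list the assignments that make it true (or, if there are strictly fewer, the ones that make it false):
is false only for:
  l=True, t=True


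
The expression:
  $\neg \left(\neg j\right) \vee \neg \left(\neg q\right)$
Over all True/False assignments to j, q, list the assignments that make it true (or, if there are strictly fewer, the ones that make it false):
is false only for:
  j=False, q=False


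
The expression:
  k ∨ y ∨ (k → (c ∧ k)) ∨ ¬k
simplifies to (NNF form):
True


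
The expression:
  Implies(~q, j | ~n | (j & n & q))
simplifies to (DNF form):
j | q | ~n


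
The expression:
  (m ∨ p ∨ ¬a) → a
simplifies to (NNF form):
a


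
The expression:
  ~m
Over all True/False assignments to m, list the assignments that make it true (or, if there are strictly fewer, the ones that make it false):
is true only for:
  m=False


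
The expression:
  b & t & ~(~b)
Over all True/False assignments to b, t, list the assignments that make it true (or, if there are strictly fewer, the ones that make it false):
is true only for:
  b=True, t=True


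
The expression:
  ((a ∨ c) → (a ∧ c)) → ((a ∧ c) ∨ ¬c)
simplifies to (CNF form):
True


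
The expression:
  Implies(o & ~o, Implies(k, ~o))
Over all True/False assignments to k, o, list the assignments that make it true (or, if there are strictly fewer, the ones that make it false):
is always true.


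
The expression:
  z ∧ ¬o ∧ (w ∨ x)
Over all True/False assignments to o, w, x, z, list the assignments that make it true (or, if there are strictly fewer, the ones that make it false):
is true only for:
  o=False, w=False, x=True, z=True;
  o=False, w=True, x=False, z=True;
  o=False, w=True, x=True, z=True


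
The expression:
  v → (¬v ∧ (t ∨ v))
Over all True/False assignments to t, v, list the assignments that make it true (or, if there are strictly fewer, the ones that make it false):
is true only for:
  t=False, v=False;
  t=True, v=False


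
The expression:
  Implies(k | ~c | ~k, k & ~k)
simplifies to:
False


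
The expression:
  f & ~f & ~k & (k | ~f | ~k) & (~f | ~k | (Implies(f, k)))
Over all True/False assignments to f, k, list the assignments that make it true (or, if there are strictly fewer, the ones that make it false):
is never true.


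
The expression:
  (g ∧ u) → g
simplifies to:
True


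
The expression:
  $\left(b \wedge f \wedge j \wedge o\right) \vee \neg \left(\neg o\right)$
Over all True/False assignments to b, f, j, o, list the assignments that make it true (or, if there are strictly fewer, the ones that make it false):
is true only for:
  b=False, f=False, j=False, o=True;
  b=False, f=False, j=True, o=True;
  b=False, f=True, j=False, o=True;
  b=False, f=True, j=True, o=True;
  b=True, f=False, j=False, o=True;
  b=True, f=False, j=True, o=True;
  b=True, f=True, j=False, o=True;
  b=True, f=True, j=True, o=True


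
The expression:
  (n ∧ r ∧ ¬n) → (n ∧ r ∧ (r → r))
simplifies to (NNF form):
True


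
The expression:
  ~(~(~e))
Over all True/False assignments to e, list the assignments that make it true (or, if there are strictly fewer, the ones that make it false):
is true only for:
  e=False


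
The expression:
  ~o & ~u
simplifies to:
~o & ~u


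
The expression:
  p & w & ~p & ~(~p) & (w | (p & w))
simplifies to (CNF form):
False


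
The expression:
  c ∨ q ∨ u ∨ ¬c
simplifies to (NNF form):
True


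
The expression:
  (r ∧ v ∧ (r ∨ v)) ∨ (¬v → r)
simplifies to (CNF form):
r ∨ v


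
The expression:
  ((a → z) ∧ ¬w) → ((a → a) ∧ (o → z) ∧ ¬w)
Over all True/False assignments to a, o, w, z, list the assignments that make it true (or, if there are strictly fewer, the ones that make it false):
is false only for:
  a=False, o=True, w=False, z=False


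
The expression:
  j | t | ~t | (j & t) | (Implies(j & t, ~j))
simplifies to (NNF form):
True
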